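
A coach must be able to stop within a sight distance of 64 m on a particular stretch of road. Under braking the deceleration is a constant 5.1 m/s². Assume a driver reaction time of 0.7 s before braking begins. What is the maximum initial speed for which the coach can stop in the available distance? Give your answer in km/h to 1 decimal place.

Maximum speed ≈ 80.0 km/h

Stopping distance: v·t_r + v²/(2a) = 64 with t_r = 0.7 s and a = 5.100 m/s².
So v² + 7.140 v − 652.80 = 0.
Positive root: v = −a·t_r + √((a·t_r)² + 2a·d) = −3.570 + √(12.745 + 652.80) = 22.2282 m/s.
22.2282 m/s × 3.6 = 80.022 km/h.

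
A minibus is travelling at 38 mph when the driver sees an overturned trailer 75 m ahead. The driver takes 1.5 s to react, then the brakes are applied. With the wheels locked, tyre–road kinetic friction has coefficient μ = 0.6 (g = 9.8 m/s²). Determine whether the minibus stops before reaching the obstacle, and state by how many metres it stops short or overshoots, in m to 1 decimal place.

38 mph × 0.44704 = 16.9875 m/s.
a = μg = 0.6 × 9.8 = 5.880 m/s².
Reaction distance = 16.9875 × 1.5 = 25.481 m.
Braking distance = v²/(2a) = 288.575 / 11.760 = 24.539 m.
Total stopping distance = 25.481 + 24.539 = 50.020 m, vs 75 m available — it stops with 75 − 50.020 = 24.980 m to spare.

Yes — it stops 25.0 m short of the obstacle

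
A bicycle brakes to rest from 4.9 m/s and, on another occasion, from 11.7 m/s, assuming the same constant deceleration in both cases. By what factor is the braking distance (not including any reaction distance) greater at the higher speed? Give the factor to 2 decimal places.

Braking distance d = v²/(2a), so with a fixed, d ∝ v².
Factor = (11.7/4.9)² = 2.3878² = 5.7016.

Factor ≈ 5.70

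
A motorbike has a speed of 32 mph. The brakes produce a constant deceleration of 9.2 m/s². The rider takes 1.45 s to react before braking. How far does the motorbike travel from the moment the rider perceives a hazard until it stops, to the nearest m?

32 mph × 0.44704 = 14.3053 m/s.
Reaction distance = v·t_r = 14.3053 × 1.45 = 20.743 m.
Braking distance = v²/(2a) = 14.3053² / (2 × 9.200) = 204.642 / 18.400 = 11.122 m.
Total = 20.743 + 11.122 = 31.865 m.

Total stopping distance ≈ 32 m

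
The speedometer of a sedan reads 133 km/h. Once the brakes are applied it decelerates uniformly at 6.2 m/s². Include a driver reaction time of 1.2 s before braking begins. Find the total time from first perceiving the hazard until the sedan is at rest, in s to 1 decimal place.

Total time ≈ 7.2 s

133 km/h ÷ 3.6 = 36.9444 m/s.
Braking time = v/a = 36.9444 / 6.200 = 5.959 s.
Total = 1.2 + 5.959 = 7.159 s.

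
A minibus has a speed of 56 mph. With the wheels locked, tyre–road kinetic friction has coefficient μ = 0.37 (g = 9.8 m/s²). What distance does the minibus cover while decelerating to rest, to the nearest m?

56 mph × 0.44704 = 25.0342 m/s.
a = μg = 0.37 × 9.8 = 3.626 m/s².
Braking distance = v²/(2a) = 25.0342² / (2 × 3.626) = 626.711 / 7.252 = 86.419 m.

Braking distance ≈ 86 m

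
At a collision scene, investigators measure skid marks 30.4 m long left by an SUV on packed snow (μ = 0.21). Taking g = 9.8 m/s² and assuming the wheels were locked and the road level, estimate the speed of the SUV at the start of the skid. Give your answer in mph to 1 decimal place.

Deceleration a = μg = 0.21 × 9.8 = 2.058 m/s².
v = √(2a·d) = √(2 × 2.058 × 30.4) = √125.126 = 11.1860 m/s.
= 11.1860 ÷ 0.44704 = 25.022 mph.

Initial speed ≈ 25.0 mph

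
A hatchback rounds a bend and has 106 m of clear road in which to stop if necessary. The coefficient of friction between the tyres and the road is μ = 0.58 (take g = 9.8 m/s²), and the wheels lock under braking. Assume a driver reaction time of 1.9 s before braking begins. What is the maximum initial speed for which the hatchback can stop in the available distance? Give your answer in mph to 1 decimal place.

a = μg = 0.58 × 9.8 = 5.684 m/s².
Stopping distance: v·t_r + v²/(2a) = 106 with t_r = 1.9 s and a = 5.684 m/s².
So v² + 21.599 v − 1205.01 = 0.
Positive root: v = −a·t_r + √((a·t_r)² + 2a·d) = −10.800 + √(116.640 + 1205.01) = 25.5545 m/s.
25.5545 m/s ÷ 0.44704 = 57.164 mph.

Maximum speed ≈ 57.2 mph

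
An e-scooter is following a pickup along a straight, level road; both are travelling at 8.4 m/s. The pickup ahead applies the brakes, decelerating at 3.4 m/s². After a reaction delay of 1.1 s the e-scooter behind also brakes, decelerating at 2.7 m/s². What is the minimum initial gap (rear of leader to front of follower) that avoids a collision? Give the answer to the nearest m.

Leader travels v²/(2a_L) = 70.560 / 6.800 = 10.376 m before stopping.
Follower covers v·t_r = 8.4000 × 1.1 = 9.240 m while reacting, then v²/(2a_F) = 70.560 / 5.400 = 13.067 m while braking, for a total of 9.240 + 13.067 = 22.307 m.
Since a_F ≤ a_L and the follower starts braking later, the follower is never slower than the leader, so the closest approach is when both have stopped.
Minimum gap = 22.307 − 10.376 = 11.931 m.

Minimum gap ≈ 12 m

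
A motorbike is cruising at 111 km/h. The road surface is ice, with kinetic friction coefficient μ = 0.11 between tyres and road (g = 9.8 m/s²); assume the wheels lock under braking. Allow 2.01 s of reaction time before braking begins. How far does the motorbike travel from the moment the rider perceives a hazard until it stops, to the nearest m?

Total stopping distance ≈ 503 m

111 km/h ÷ 3.6 = 30.8333 m/s.
a = μg = 0.11 × 9.8 = 1.078 m/s².
Reaction distance = v·t_r = 30.8333 × 2.01 = 61.975 m.
Braking distance = v²/(2a) = 30.8333² / (2 × 1.078) = 950.692 / 2.156 = 440.952 m.
Total = 61.975 + 440.952 = 502.927 m.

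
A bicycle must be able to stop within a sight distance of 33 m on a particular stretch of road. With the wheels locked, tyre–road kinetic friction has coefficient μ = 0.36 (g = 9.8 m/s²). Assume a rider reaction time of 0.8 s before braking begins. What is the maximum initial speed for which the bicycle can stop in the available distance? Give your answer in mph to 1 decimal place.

a = μg = 0.36 × 9.8 = 3.528 m/s².
Stopping distance: v·t_r + v²/(2a) = 33 with t_r = 0.8 s and a = 3.528 m/s².
So v² + 5.645 v − 232.85 = 0.
Positive root: v = −a·t_r + √((a·t_r)² + 2a·d) = −2.822 + √(7.964 + 232.85) = 12.6962 m/s.
12.6962 m/s ÷ 0.44704 = 28.401 mph.

Maximum speed ≈ 28.4 mph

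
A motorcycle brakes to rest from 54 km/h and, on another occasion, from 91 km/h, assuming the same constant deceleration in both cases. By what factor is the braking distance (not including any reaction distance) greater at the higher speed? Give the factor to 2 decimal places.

Factor ≈ 2.84

Braking distance d = v²/(2a), so with a fixed, d ∝ v².
Factor = (91/54)² = 1.6852² = 2.8399.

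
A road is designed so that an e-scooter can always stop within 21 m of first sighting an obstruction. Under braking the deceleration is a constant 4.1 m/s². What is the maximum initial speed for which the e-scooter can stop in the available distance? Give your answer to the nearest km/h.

v²/(2a) = d ⇒ v = √(2 × 4.100 × 21) = √172.20 = 13.1225 m/s.
13.1225 m/s × 3.6 = 47.241 km/h.

Maximum speed ≈ 47 km/h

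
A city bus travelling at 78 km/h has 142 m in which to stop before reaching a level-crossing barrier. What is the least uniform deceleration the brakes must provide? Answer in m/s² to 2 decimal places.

Required deceleration ≈ 1.65 m/s²

78 km/h ÷ 3.6 = 21.6667 m/s.
v² = 2a·d ⇒ a = v²/(2d) = 21.6667² / (2 × 142.000) = 469.446 / 284.000 = 1.6530 m/s².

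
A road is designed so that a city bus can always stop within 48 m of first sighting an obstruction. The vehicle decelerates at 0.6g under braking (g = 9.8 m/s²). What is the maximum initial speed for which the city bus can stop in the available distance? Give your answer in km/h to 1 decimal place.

a = 0.6 × 9.8 = 5.880 m/s².
v²/(2a) = d ⇒ v = √(2 × 5.880 × 48) = √564.48 = 23.7588 m/s.
23.7588 m/s × 3.6 = 85.532 km/h.

Maximum speed ≈ 85.5 km/h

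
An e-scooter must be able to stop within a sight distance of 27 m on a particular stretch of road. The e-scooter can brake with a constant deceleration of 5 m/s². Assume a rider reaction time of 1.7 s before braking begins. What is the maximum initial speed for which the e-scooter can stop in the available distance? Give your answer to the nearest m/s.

Maximum speed ≈ 10 m/s

Stopping distance: v·t_r + v²/(2a) = 27 with t_r = 1.7 s and a = 5.000 m/s².
So v² + 17.000 v − 270.00 = 0.
Positive root: v = −a·t_r + √((a·t_r)² + 2a·d) = −8.500 + √(72.250 + 270.00) = 10.0000 m/s.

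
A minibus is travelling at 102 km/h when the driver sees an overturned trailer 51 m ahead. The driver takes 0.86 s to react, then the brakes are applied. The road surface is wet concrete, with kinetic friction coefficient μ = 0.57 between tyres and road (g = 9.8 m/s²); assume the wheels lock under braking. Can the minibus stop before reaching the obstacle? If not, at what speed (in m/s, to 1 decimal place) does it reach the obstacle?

102 km/h ÷ 3.6 = 28.3333 m/s.
a = μg = 0.57 × 9.8 = 5.586 m/s².
Reaction distance = 28.3333 × 0.86 = 24.367 m.
Braking distance needed to stop: v²/(2a) = 802.776 / 11.172 = 71.856 m, so total needed = 24.367 + 71.856 = 96.223 m > 51 m — it cannot stop.
Distance remaining when braking begins: 51 − 24.367 = 26.633 m.
v² = v₀² − 2a·d = 802.776 − 2 × 5.586 × 26.633 = 505.232 m²/s².
v = √505.232 = 22.477 m/s.

No — it strikes the obstacle at 22.5 m/s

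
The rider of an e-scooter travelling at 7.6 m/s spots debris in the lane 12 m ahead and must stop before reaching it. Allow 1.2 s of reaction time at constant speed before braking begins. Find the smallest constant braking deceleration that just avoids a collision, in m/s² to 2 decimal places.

Required deceleration ≈ 10.03 m/s²

Distance covered during reaction = 7.6000 × 1.2 = 9.120 m.
Distance available for braking: 12 − 9.120 = 2.880 m.
v² = 2a·d ⇒ a = v²/(2d) = 7.6000² / (2 × 2.880) = 57.760 / 5.760 = 10.0278 m/s².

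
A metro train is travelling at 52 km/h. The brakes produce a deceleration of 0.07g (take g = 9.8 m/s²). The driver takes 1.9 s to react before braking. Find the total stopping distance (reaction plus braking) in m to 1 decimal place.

52 km/h ÷ 3.6 = 14.4444 m/s.
a = 0.07 × 9.8 = 0.686 m/s².
Reaction distance = v·t_r = 14.4444 × 1.9 = 27.444 m.
Braking distance = v²/(2a) = 14.4444² / (2 × 0.686) = 208.641 / 1.372 = 152.071 m.
Total = 27.444 + 152.071 = 179.515 m.

Total stopping distance ≈ 179.5 m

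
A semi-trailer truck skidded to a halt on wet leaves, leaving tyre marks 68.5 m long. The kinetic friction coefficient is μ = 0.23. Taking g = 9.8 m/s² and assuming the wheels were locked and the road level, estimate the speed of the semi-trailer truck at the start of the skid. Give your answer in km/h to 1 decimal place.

Deceleration a = μg = 0.23 × 9.8 = 2.254 m/s².
v = √(2a·d) = √(2 × 2.254 × 68.5) = √308.798 = 17.5726 m/s.
= 17.5726 × 3.6 = 63.261 km/h.

Initial speed ≈ 63.3 km/h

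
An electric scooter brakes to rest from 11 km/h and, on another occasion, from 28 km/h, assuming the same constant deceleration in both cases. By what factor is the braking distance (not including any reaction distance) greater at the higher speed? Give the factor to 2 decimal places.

Braking distance d = v²/(2a), so with a fixed, d ∝ v².
Factor = (28/11)² = 2.5455² = 6.4796.

Factor ≈ 6.48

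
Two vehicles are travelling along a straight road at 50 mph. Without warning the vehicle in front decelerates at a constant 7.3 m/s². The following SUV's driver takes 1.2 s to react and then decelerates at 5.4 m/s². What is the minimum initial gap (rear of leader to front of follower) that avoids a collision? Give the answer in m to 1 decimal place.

50 mph × 0.44704 = 22.3520 m/s.
Leader travels v²/(2a_L) = 499.612 / 14.600 = 34.220 m before stopping.
Follower covers v·t_r = 22.3520 × 1.2 = 26.822 m while reacting, then v²/(2a_F) = 499.612 / 10.800 = 46.260 m while braking, for a total of 26.822 + 46.260 = 73.082 m.
Since a_F ≤ a_L and the follower starts braking later, the follower is never slower than the leader, so the closest approach is when both have stopped.
Minimum gap = 73.082 − 34.220 = 38.862 m.

Minimum gap ≈ 38.9 m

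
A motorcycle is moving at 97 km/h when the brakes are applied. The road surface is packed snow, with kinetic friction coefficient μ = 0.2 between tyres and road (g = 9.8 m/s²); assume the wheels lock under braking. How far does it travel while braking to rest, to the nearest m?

Braking distance ≈ 185 m

97 km/h ÷ 3.6 = 26.9444 m/s.
a = μg = 0.2 × 9.8 = 1.960 m/s².
Braking distance = v²/(2a) = 26.9444² / (2 × 1.960) = 726.001 / 3.920 = 185.204 m.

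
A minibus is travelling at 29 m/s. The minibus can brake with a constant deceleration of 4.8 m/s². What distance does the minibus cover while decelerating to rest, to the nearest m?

Braking distance ≈ 88 m

Braking distance = v²/(2a) = 29.0000² / (2 × 4.800) = 841.000 / 9.600 = 87.604 m.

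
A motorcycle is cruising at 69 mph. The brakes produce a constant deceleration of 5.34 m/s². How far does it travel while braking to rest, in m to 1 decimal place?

Braking distance ≈ 89.1 m

69 mph × 0.44704 = 30.8458 m/s.
Braking distance = v²/(2a) = 30.8458² / (2 × 5.340) = 951.463 / 10.680 = 89.088 m.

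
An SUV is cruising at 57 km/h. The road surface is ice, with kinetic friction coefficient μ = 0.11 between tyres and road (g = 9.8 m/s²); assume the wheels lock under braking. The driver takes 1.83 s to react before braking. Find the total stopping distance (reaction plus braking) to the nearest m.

57 km/h ÷ 3.6 = 15.8333 m/s.
a = μg = 0.11 × 9.8 = 1.078 m/s².
Reaction distance = v·t_r = 15.8333 × 1.83 = 28.975 m.
Braking distance = v²/(2a) = 15.8333² / (2 × 1.078) = 250.693 / 2.156 = 116.277 m.
Total = 28.975 + 116.277 = 145.252 m.

Total stopping distance ≈ 145 m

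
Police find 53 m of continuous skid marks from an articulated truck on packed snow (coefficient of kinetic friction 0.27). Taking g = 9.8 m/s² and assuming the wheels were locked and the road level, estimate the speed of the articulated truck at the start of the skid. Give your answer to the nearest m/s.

Deceleration a = μg = 0.27 × 9.8 = 2.646 m/s².
v = √(2a·d) = √(2 × 2.646 × 53) = √280.476 = 16.7474 m/s.

Initial speed ≈ 17 m/s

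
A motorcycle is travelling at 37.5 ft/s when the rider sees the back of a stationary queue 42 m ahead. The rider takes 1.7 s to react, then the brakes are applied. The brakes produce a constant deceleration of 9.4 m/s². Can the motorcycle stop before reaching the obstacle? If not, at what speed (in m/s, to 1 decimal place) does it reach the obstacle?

Yes — it stops about 15.6 m short of the obstacle, so it never reaches it

37.5 ft/s × 0.3048 = 11.4300 m/s.
Reaction distance = 11.4300 × 1.7 = 19.431 m.
Braking distance = v²/(2a) = 130.645 / 18.800 = 6.949 m.
Total stopping distance = 19.431 + 6.949 = 26.380 m, vs 42 m available — it stops with 42 − 26.380 = 15.620 m to spare.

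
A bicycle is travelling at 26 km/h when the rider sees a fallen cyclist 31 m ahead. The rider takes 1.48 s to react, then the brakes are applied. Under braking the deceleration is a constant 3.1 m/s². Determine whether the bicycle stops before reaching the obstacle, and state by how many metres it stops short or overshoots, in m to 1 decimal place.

Yes — it stops 11.9 m short of the obstacle

26 km/h ÷ 3.6 = 7.2222 m/s.
Reaction distance = 7.2222 × 1.48 = 10.689 m.
Braking distance = v²/(2a) = 52.160 / 6.200 = 8.413 m.
Total stopping distance = 10.689 + 8.413 = 19.102 m, vs 31 m available — it stops with 31 − 19.102 = 11.898 m to spare.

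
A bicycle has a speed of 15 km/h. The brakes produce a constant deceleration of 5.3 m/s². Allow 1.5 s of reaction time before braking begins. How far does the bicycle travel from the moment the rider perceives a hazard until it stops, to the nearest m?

Total stopping distance ≈ 8 m

15 km/h ÷ 3.6 = 4.1667 m/s.
Reaction distance = v·t_r = 4.1667 × 1.5 = 6.250 m.
Braking distance = v²/(2a) = 4.1667² / (2 × 5.300) = 17.361 / 10.600 = 1.638 m.
Total = 6.250 + 1.638 = 7.888 m.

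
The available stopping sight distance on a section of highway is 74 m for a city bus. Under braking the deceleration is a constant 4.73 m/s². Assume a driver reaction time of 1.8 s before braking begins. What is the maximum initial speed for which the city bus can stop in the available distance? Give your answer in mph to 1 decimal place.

Maximum speed ≈ 43.1 mph

Stopping distance: v·t_r + v²/(2a) = 74 with t_r = 1.8 s and a = 4.730 m/s².
So v² + 17.028 v − 700.04 = 0.
Positive root: v = −a·t_r + √((a·t_r)² + 2a·d) = −8.514 + √(72.488 + 700.04) = 19.2804 m/s.
19.2804 m/s ÷ 0.44704 = 43.129 mph.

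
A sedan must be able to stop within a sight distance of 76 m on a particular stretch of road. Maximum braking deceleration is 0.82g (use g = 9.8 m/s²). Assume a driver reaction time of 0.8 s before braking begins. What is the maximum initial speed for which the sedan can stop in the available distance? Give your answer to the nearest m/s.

Maximum speed ≈ 29 m/s

a = 0.82 × 9.8 = 8.036 m/s².
Stopping distance: v·t_r + v²/(2a) = 76 with t_r = 0.8 s and a = 8.036 m/s².
So v² + 12.858 v − 1221.47 = 0.
Positive root: v = −a·t_r + √((a·t_r)² + 2a·d) = −6.429 + √(41.332 + 1221.47) = 29.1069 m/s.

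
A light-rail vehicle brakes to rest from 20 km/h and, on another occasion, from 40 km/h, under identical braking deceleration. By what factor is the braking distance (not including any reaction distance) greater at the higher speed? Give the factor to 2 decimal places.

Braking distance d = v²/(2a), so with a fixed, d ∝ v².
Factor = (40/20)² = 2.0000² = 4.0000.

Factor ≈ 4.00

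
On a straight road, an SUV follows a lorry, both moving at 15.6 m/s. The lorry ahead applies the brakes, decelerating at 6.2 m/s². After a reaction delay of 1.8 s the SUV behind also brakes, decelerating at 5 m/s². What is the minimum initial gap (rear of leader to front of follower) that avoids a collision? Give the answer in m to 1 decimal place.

Leader travels v²/(2a_L) = 243.360 / 12.400 = 19.626 m before stopping.
Follower covers v·t_r = 15.6000 × 1.8 = 28.080 m while reacting, then v²/(2a_F) = 243.360 / 10.000 = 24.336 m while braking, for a total of 28.080 + 24.336 = 52.416 m.
Since a_F ≤ a_L and the follower starts braking later, the follower is never slower than the leader, so the closest approach is when both have stopped.
Minimum gap = 52.416 − 19.626 = 32.790 m.

Minimum gap ≈ 32.8 m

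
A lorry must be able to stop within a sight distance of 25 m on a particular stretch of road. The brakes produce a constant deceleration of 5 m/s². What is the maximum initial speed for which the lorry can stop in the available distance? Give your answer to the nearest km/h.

v²/(2a) = d ⇒ v = √(2 × 5.000 × 25) = √250.00 = 15.8114 m/s.
15.8114 m/s × 3.6 = 56.921 km/h.

Maximum speed ≈ 57 km/h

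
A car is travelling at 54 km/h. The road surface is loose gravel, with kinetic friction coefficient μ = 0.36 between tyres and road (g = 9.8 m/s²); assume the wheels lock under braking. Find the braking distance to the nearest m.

54 km/h ÷ 3.6 = 15.0000 m/s.
a = μg = 0.36 × 9.8 = 3.528 m/s².
Braking distance = v²/(2a) = 15.0000² / (2 × 3.528) = 225.000 / 7.056 = 31.888 m.

Braking distance ≈ 32 m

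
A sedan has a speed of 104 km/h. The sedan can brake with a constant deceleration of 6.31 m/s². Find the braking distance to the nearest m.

104 km/h ÷ 3.6 = 28.8889 m/s.
Braking distance = v²/(2a) = 28.8889² / (2 × 6.310) = 834.569 / 12.620 = 66.131 m.

Braking distance ≈ 66 m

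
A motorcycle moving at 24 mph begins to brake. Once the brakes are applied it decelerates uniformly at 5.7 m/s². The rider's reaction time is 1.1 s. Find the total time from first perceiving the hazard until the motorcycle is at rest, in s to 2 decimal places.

24 mph × 0.44704 = 10.7290 m/s.
Braking time = v/a = 10.7290 / 5.700 = 1.882 s.
Total = 1.1 + 1.882 = 2.982 s.

Total time ≈ 2.98 s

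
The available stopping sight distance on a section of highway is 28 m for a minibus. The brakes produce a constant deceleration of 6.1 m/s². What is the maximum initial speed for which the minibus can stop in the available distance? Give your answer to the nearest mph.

Maximum speed ≈ 41 mph

v²/(2a) = d ⇒ v = √(2 × 6.100 × 28) = √341.60 = 18.4824 m/s.
18.4824 m/s ÷ 0.44704 = 41.344 mph.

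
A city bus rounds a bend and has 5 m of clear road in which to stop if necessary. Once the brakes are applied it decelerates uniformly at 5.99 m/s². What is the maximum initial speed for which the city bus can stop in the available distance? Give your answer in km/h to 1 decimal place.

v²/(2a) = d ⇒ v = √(2 × 5.990 × 5) = √59.90 = 7.7395 m/s.
7.7395 m/s × 3.6 = 27.862 km/h.

Maximum speed ≈ 27.9 km/h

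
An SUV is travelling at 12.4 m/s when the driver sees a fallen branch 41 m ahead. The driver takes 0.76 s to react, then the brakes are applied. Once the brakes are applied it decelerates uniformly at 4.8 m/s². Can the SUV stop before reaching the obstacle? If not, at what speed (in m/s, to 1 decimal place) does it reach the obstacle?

Reaction distance = 12.4000 × 0.76 = 9.424 m.
Braking distance = v²/(2a) = 153.760 / 9.600 = 16.017 m.
Total stopping distance = 9.424 + 16.017 = 25.441 m, vs 41 m available — it stops with 41 − 25.441 = 15.559 m to spare.

Yes — it stops about 15.6 m short of the obstacle, so it never reaches it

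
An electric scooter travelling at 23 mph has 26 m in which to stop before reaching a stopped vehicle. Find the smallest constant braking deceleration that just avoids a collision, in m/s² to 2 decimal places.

Required deceleration ≈ 2.03 m/s²

23 mph × 0.44704 = 10.2819 m/s.
v² = 2a·d ⇒ a = v²/(2d) = 10.2819² / (2 × 26.000) = 105.717 / 52.000 = 2.0330 m/s².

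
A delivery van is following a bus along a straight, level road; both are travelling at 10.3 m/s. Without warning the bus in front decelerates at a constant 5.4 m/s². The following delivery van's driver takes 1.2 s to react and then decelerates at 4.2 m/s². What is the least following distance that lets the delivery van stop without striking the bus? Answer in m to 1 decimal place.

Minimum gap ≈ 15.2 m

Leader travels v²/(2a_L) = 106.090 / 10.800 = 9.823 m before stopping.
Follower covers v·t_r = 10.3000 × 1.2 = 12.360 m while reacting, then v²/(2a_F) = 106.090 / 8.400 = 12.630 m while braking, for a total of 12.360 + 12.630 = 24.990 m.
Since a_F ≤ a_L and the follower starts braking later, the follower is never slower than the leader, so the closest approach is when both have stopped.
Minimum gap = 24.990 − 9.823 = 15.167 m.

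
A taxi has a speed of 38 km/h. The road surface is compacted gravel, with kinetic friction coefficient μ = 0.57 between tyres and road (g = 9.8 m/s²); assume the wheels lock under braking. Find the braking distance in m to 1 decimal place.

38 km/h ÷ 3.6 = 10.5556 m/s.
a = μg = 0.57 × 9.8 = 5.586 m/s².
Braking distance = v²/(2a) = 10.5556² / (2 × 5.586) = 111.421 / 11.172 = 9.973 m.

Braking distance ≈ 10.0 m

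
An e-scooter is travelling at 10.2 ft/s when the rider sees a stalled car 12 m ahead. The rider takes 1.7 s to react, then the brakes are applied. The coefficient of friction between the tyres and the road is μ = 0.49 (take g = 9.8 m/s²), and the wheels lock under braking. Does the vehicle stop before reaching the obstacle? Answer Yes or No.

Yes

10.2 ft/s × 0.3048 = 3.1090 m/s.
a = μg = 0.49 × 9.8 = 4.802 m/s².
Reaction distance = 3.1090 × 1.7 = 5.285 m.
Braking distance = v²/(2a) = 9.666 / 9.604 = 1.006 m.
Total stopping distance = 5.285 + 1.006 = 6.291 m, vs 12 m available — it stops with 12 − 6.291 = 5.709 m to spare.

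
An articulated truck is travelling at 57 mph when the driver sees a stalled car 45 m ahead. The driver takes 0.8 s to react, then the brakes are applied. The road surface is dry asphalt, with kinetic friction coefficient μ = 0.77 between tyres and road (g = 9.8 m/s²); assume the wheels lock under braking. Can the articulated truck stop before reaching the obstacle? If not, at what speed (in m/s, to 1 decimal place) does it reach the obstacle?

No — it strikes the obstacle at 16.7 m/s

57 mph × 0.44704 = 25.4813 m/s.
a = μg = 0.77 × 9.8 = 7.546 m/s².
Reaction distance = 25.4813 × 0.8 = 20.385 m.
Braking distance needed to stop: v²/(2a) = 649.297 / 15.092 = 43.023 m, so total needed = 20.385 + 43.023 = 63.408 m > 45 m — it cannot stop.
Distance remaining when braking begins: 45 − 20.385 = 24.615 m.
v² = v₀² − 2a·d = 649.297 − 2 × 7.546 × 24.615 = 277.807 m²/s².
v = √277.807 = 16.668 m/s.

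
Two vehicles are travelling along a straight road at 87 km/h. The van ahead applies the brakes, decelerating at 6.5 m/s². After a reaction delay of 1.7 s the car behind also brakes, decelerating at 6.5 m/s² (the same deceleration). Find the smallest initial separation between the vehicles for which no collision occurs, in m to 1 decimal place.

87 km/h ÷ 3.6 = 24.1667 m/s.
Leader travels v²/(2a_L) = 584.029 / 13.000 = 44.925 m before stopping.
Follower covers v·t_r = 24.1667 × 1.7 = 41.083 m while reacting, then v²/(2a_F) = 584.029 / 13.000 = 44.925 m while braking, for a total of 41.083 + 44.925 = 86.008 m.
Since a_F ≤ a_L and the follower starts braking later, the follower is never slower than the leader, so the closest approach is when both have stopped.
Minimum gap = 86.008 − 44.925 = 41.083 m.

Minimum gap ≈ 41.1 m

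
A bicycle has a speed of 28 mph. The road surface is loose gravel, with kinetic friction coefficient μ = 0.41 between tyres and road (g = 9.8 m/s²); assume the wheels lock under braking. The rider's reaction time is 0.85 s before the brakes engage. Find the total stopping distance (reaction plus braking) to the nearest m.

Total stopping distance ≈ 30 m

28 mph × 0.44704 = 12.5171 m/s.
a = μg = 0.41 × 9.8 = 4.018 m/s².
Reaction distance = v·t_r = 12.5171 × 0.85 = 10.640 m.
Braking distance = v²/(2a) = 12.5171² / (2 × 4.018) = 156.678 / 8.036 = 19.497 m.
Total = 10.640 + 19.497 = 30.137 m.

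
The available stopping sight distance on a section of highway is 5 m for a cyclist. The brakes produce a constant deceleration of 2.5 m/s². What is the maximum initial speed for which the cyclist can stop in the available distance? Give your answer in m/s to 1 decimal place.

v²/(2a) = d ⇒ v = √(2 × 2.500 × 5) = √25.00 = 5.0000 m/s.

Maximum speed ≈ 5.0 m/s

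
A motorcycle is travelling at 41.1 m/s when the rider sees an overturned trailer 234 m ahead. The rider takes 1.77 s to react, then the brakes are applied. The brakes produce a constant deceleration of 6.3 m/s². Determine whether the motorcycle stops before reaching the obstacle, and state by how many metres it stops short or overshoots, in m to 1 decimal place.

Yes — it stops 27.2 m short of the obstacle

Reaction distance = 41.1000 × 1.77 = 72.747 m.
Braking distance = v²/(2a) = 1689.210 / 12.600 = 134.064 m.
Total stopping distance = 72.747 + 134.064 = 206.811 m, vs 234 m available — it stops with 234 − 206.811 = 27.189 m to spare.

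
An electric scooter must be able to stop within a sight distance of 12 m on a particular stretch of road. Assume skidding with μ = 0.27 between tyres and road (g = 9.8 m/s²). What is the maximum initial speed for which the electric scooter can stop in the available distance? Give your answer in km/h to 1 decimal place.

Maximum speed ≈ 28.7 km/h

a = μg = 0.27 × 9.8 = 2.646 m/s².
v²/(2a) = d ⇒ v = √(2 × 2.646 × 12) = √63.50 = 7.9687 m/s.
7.9687 m/s × 3.6 = 28.687 km/h.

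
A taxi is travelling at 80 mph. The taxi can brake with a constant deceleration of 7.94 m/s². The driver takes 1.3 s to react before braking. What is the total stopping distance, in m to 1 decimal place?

Total stopping distance ≈ 127.0 m

80 mph × 0.44704 = 35.7632 m/s.
Reaction distance = v·t_r = 35.7632 × 1.3 = 46.492 m.
Braking distance = v²/(2a) = 35.7632² / (2 × 7.940) = 1279.006 / 15.880 = 80.542 m.
Total = 46.492 + 80.542 = 127.034 m.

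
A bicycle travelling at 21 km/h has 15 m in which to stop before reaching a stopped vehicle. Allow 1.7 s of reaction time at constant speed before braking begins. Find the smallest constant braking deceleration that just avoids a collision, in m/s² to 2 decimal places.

21 km/h ÷ 3.6 = 5.8333 m/s.
Distance covered during reaction = 5.8333 × 1.7 = 9.917 m.
Distance available for braking: 15 − 9.917 = 5.083 m.
v² = 2a·d ⇒ a = v²/(2d) = 5.8333² / (2 × 5.083) = 34.027 / 10.166 = 3.3471 m/s².

Required deceleration ≈ 3.35 m/s²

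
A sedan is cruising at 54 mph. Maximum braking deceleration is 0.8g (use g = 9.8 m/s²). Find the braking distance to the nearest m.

Braking distance ≈ 37 m

54 mph × 0.44704 = 24.1402 m/s.
a = 0.8 × 9.8 = 7.840 m/s².
Braking distance = v²/(2a) = 24.1402² / (2 × 7.840) = 582.749 / 15.680 = 37.165 m.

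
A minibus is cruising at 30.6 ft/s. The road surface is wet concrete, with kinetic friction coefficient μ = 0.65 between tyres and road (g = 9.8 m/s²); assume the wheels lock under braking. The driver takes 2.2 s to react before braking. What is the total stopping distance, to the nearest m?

Total stopping distance ≈ 27 m

30.6 ft/s × 0.3048 = 9.3269 m/s.
a = μg = 0.65 × 9.8 = 6.370 m/s².
Reaction distance = v·t_r = 9.3269 × 2.2 = 20.519 m.
Braking distance = v²/(2a) = 9.3269² / (2 × 6.370) = 86.991 / 12.740 = 6.828 m.
Total = 20.519 + 6.828 = 27.347 m.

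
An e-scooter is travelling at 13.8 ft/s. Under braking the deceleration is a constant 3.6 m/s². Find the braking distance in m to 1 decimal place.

13.8 ft/s × 0.3048 = 4.2062 m/s.
Braking distance = v²/(2a) = 4.2062² / (2 × 3.600) = 17.692 / 7.200 = 2.457 m.

Braking distance ≈ 2.5 m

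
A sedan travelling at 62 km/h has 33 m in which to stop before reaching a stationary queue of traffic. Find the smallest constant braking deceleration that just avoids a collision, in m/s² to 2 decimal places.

Required deceleration ≈ 4.49 m/s²

62 km/h ÷ 3.6 = 17.2222 m/s.
v² = 2a·d ⇒ a = v²/(2d) = 17.2222² / (2 × 33.000) = 296.604 / 66.000 = 4.4940 m/s².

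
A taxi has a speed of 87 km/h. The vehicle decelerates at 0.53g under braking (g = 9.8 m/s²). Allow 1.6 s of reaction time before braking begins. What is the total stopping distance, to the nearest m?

87 km/h ÷ 3.6 = 24.1667 m/s.
a = 0.53 × 9.8 = 5.194 m/s².
Reaction distance = v·t_r = 24.1667 × 1.6 = 38.667 m.
Braking distance = v²/(2a) = 24.1667² / (2 × 5.194) = 584.029 / 10.388 = 56.222 m.
Total = 38.667 + 56.222 = 94.889 m.

Total stopping distance ≈ 95 m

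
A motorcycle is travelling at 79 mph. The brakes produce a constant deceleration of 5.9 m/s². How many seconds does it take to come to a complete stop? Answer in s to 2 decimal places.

Braking time ≈ 5.99 s

79 mph × 0.44704 = 35.3162 m/s.
Braking time = v/a = 35.3162 / 5.900 = 5.986 s.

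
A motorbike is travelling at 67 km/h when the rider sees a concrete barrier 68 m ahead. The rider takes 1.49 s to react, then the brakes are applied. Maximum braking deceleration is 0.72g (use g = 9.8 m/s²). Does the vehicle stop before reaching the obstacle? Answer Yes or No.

67 km/h ÷ 3.6 = 18.6111 m/s.
a = 0.72 × 9.8 = 7.056 m/s².
Reaction distance = 18.6111 × 1.49 = 27.731 m.
Braking distance = v²/(2a) = 346.373 / 14.112 = 24.545 m.
Total stopping distance = 27.731 + 24.545 = 52.276 m, vs 68 m available — it stops with 68 − 52.276 = 15.724 m to spare.

Yes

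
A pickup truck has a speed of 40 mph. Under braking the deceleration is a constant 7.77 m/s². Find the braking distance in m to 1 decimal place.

Braking distance ≈ 20.6 m

40 mph × 0.44704 = 17.8816 m/s.
Braking distance = v²/(2a) = 17.8816² / (2 × 7.770) = 319.752 / 15.540 = 20.576 m.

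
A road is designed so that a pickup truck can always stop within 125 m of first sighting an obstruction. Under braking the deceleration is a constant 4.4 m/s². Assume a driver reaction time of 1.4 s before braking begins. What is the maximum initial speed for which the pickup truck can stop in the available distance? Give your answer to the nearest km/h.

Stopping distance: v·t_r + v²/(2a) = 125 with t_r = 1.4 s and a = 4.400 m/s².
So v² + 12.320 v − 1100.00 = 0.
Positive root: v = −a·t_r + √((a·t_r)² + 2a·d) = −6.160 + √(37.946 + 1100.00) = 27.5735 m/s.
27.5735 m/s × 3.6 = 99.265 km/h.

Maximum speed ≈ 99 km/h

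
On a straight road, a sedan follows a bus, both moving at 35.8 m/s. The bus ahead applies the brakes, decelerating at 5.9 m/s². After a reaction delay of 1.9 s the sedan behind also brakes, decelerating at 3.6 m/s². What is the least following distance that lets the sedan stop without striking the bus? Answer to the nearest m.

Leader travels v²/(2a_L) = 1281.640 / 11.800 = 108.614 m before stopping.
Follower covers v·t_r = 35.8000 × 1.9 = 68.020 m while reacting, then v²/(2a_F) = 1281.640 / 7.200 = 178.006 m while braking, for a total of 68.020 + 178.006 = 246.026 m.
Since a_F ≤ a_L and the follower starts braking later, the follower is never slower than the leader, so the closest approach is when both have stopped.
Minimum gap = 246.026 − 108.614 = 137.412 m.

Minimum gap ≈ 137 m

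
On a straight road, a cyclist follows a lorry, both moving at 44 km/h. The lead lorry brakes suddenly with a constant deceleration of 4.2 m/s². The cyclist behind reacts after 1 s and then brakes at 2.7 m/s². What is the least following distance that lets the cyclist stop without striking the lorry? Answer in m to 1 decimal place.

44 km/h ÷ 3.6 = 12.2222 m/s.
Leader travels v²/(2a_L) = 149.382 / 8.400 = 17.784 m before stopping.
Follower covers v·t_r = 12.2222 × 1 = 12.222 m while reacting, then v²/(2a_F) = 149.382 / 5.400 = 27.663 m while braking, for a total of 12.222 + 27.663 = 39.885 m.
Since a_F ≤ a_L and the follower starts braking later, the follower is never slower than the leader, so the closest approach is when both have stopped.
Minimum gap = 39.885 − 17.784 = 22.101 m.

Minimum gap ≈ 22.1 m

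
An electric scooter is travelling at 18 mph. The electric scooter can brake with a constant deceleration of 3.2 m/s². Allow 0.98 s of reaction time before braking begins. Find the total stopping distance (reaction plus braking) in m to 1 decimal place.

18 mph × 0.44704 = 8.0467 m/s.
Reaction distance = v·t_r = 8.0467 × 0.98 = 7.886 m.
Braking distance = v²/(2a) = 8.0467² / (2 × 3.200) = 64.749 / 6.400 = 10.117 m.
Total = 7.886 + 10.117 = 18.003 m.

Total stopping distance ≈ 18.0 m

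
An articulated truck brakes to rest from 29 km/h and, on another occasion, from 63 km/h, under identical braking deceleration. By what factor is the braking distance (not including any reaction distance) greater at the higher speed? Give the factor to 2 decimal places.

Braking distance d = v²/(2a), so with a fixed, d ∝ v².
Factor = (63/29)² = 2.1724² = 4.7193.

Factor ≈ 4.72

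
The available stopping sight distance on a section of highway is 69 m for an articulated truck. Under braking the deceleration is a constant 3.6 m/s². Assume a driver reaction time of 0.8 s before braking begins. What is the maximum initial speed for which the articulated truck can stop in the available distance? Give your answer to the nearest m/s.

Stopping distance: v·t_r + v²/(2a) = 69 with t_r = 0.8 s and a = 3.600 m/s².
So v² + 5.760 v − 496.80 = 0.
Positive root: v = −a·t_r + √((a·t_r)² + 2a·d) = −2.880 + √(8.294 + 496.80) = 19.5943 m/s.

Maximum speed ≈ 20 m/s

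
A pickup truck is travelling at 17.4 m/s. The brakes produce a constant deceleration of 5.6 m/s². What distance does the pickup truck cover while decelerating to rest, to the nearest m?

Braking distance = v²/(2a) = 17.4000² / (2 × 5.600) = 302.760 / 11.200 = 27.032 m.

Braking distance ≈ 27 m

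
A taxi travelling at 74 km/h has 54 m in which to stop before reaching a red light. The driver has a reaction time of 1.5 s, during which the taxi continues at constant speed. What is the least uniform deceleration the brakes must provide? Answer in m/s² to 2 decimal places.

Required deceleration ≈ 9.12 m/s²

74 km/h ÷ 3.6 = 20.5556 m/s.
Distance covered during reaction = 20.5556 × 1.5 = 30.833 m.
Distance available for braking: 54 − 30.833 = 23.167 m.
v² = 2a·d ⇒ a = v²/(2d) = 20.5556² / (2 × 23.167) = 422.533 / 46.334 = 9.1193 m/s².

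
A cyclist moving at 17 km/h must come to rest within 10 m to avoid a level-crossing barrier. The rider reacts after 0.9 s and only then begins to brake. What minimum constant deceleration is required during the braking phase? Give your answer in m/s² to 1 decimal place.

17 km/h ÷ 3.6 = 4.7222 m/s.
Distance covered during reaction = 4.7222 × 0.9 = 4.250 m.
Distance available for braking: 10 − 4.250 = 5.750 m.
v² = 2a·d ⇒ a = v²/(2d) = 4.7222² / (2 × 5.750) = 22.299 / 11.500 = 1.9390 m/s².

Required deceleration ≈ 1.9 m/s²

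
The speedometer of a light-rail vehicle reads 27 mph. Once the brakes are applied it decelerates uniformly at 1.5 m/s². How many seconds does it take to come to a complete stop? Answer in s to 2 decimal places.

27 mph × 0.44704 = 12.0701 m/s.
Braking time = v/a = 12.0701 / 1.500 = 8.047 s.

Braking time ≈ 8.05 s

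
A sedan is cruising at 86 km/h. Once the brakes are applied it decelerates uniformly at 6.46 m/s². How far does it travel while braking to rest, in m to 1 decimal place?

86 km/h ÷ 3.6 = 23.8889 m/s.
Braking distance = v²/(2a) = 23.8889² / (2 × 6.460) = 570.680 / 12.920 = 44.170 m.

Braking distance ≈ 44.2 m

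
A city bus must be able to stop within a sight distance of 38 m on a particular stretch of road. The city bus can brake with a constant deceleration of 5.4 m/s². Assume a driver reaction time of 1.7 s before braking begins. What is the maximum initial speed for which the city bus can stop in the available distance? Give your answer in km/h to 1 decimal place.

Stopping distance: v·t_r + v²/(2a) = 38 with t_r = 1.7 s and a = 5.400 m/s².
So v² + 18.360 v − 410.40 = 0.
Positive root: v = −a·t_r + √((a·t_r)² + 2a·d) = −9.180 + √(84.272 + 410.40) = 13.0612 m/s.
13.0612 m/s × 3.6 = 47.020 km/h.

Maximum speed ≈ 47.0 km/h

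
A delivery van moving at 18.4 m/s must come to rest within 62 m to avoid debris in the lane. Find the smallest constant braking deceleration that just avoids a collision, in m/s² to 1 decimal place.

Required deceleration ≈ 2.7 m/s²

v² = 2a·d ⇒ a = v²/(2d) = 18.4000² / (2 × 62.000) = 338.560 / 124.000 = 2.7303 m/s².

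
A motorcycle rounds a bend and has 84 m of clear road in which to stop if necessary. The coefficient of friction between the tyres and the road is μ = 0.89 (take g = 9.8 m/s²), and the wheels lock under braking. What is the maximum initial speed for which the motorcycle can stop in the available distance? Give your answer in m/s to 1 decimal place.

Maximum speed ≈ 38.3 m/s

a = μg = 0.89 × 9.8 = 8.722 m/s².
v²/(2a) = d ⇒ v = √(2 × 8.722 × 84) = √1465.30 = 38.2792 m/s.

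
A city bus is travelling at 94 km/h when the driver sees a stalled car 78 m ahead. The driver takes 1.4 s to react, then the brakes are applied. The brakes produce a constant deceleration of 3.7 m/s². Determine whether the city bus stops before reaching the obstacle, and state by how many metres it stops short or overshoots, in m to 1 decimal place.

94 km/h ÷ 3.6 = 26.1111 m/s.
Reaction distance = 26.1111 × 1.4 = 36.556 m.
Braking distance = v²/(2a) = 681.790 / 7.400 = 92.134 m.
Total stopping distance = 36.556 + 92.134 = 128.690 m, vs 78 m available — it cannot stop in time and overshoots by 128.690 − 78 = 50.690 m.

No — it overshoots by 50.7 m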